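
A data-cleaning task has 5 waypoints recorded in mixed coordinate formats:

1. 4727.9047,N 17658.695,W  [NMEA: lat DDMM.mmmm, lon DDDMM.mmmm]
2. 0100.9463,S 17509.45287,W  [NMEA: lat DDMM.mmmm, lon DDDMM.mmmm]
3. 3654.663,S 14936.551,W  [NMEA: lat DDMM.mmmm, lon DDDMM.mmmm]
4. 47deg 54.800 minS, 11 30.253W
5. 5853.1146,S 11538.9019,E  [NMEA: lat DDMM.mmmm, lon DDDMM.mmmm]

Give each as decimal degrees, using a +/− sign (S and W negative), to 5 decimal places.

Point 1:
  Latitude: split at 2 digits → 47° and 27.9047′; 47 + 27.9047/60 = 47.465078
  N ⇒ keep positive
  Lon: split at 3 digits → 176° and 58.695′; 176 + 58.695/60 = 176.978250
  W → negative
Point 2:
  φ: degrees = first 2 digits = 1, minutes = 0.9463; 1 + 0.9463/60 = 1.015772
  S → negative
  Longitude: degrees = first 3 digits = 175, minutes = 9.45287; 175 + 9.45287/60 = 175.157548
  W → negative
Point 3:
  φ: split at 2 digits → 36° and 54.663′; 36 + 54.663/60 = 36.911050
  hemisphere S, so the sign is −
  λ: split at 3 digits → 149° and 36.551′; 149 + 36.551/60 = 149.609183
  W → negative
Point 4:
  φ: 54.8′ = 0.913333°; total 47.913333
  S ⇒ negate
  λ: 11 + 30.253/60 = 11.504217
  W ⇒ negate
Point 5:
  φ: degrees = first 2 digits = 58, minutes = 53.1146; 58 + 53.1146/60 = 58.885243
  S ⇒ negate
  Lon: degrees = first 3 digits = 115, minutes = 38.9019; 115 + 38.9019/60 = 115.648365
  E → positive

1. 47.46508, -176.97825
2. -1.01577, -175.15755
3. -36.91105, -149.60918
4. -47.91333, -11.50422
5. -58.88524, 115.64837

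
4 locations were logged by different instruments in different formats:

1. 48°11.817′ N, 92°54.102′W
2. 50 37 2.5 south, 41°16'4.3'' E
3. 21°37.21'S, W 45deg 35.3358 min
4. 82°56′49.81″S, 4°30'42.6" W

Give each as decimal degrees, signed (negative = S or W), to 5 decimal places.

Point 1:
  Lat: 48 + 11.817/60 = 48.196950
  N ⇒ keep positive
  Longitude: 92 + 54.102/60 = 92.901700
  W → negative
Point 2:
  φ: 50° + 37/60 + 2.5/3600 = 50 + 0.616667 + 0.000694 = 50.617361
  hemisphere S, so the sign is −
  Lon: 41 + 16/60 + 4.3/3600 = 41.267861
  E ⇒ keep positive
Point 3:
  Latitude: 21 + 37.21/60 = 21.620167
  S → negative
  λ: 35.3358′ = 0.588930°; total 45.588930
  W → negative
Point 4:
  φ: 82° + 56/60 + 49.81/3600 = 82 + 0.933333 + 0.013836 = 82.947169
  S ⇒ negate
  Lon: 4° + 30/60 + 42.6/3600 = 4 + 0.500000 + 0.011833 = 4.511833
  W → negative

1. 48.19695, -92.90170
2. -50.61736, 41.26786
3. -21.62017, -45.58893
4. -82.94717, -4.51183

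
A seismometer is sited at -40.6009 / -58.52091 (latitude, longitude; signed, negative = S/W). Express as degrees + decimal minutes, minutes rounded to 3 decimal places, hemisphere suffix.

40° 36.054′ S, 58° 31.255′ W

Latitude is negative → S; |value| = 40.600900
φ: 40° + 0.600900 × 60 = 40° 36.05400′
Longitude is negative → W; |value| = 58.520910
λ: minutes = (58.520910 − 58) × 60 = 31.25460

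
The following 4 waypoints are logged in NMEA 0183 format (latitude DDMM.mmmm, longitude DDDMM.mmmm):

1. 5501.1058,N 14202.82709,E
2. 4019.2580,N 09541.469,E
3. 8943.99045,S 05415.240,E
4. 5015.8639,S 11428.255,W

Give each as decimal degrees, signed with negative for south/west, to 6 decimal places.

Point 1:
  Lat: split at 2 digits → 55° and 1.1058′; 55 + 1.1058/60 = 55.0184300
  N ⇒ keep positive
  λ: degrees = first 3 digits = 142, minutes = 2.82709; 142 + 2.82709/60 = 142.0471182
  E ⇒ keep positive
Point 2:
  φ: split at 2 digits → 40° and 19.258′; 40 + 19.258/60 = 40.3209667
  N ⇒ keep positive
  λ: split at 3 digits → 095° and 41.469′; 95 + 41.469/60 = 95.6911500
  E ⇒ keep positive
Point 3:
  Latitude: degrees = first 2 digits = 89, minutes = 43.99045; 89 + 43.99045/60 = 89.7331742
  S → negative
  Lon: split at 3 digits → 054° and 15.24′; 54 + 15.24/60 = 54.2540000
  E ⇒ keep positive
Point 4:
  Lat: degrees = first 2 digits = 50, minutes = 15.8639; 50 + 15.8639/60 = 50.2643983
  S → negative
  Lon: degrees = first 3 digits = 114, minutes = 28.255; 114 + 28.255/60 = 114.4709167
  W ⇒ negate

1. 55.018430, 142.047118
2. 40.320967, 95.691150
3. -89.733174, 54.254000
4. -50.264398, -114.470917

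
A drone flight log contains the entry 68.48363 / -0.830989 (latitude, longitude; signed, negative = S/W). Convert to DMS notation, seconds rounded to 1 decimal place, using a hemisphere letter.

Latitude: whole degrees 68; 29.01780′ → 29′ and 1.068″
Longitude is negative → W; |value| = 0.830989
Lon: 0.830989° → 49.85934′; 0.85934 × 60 = 51.560″

68°29′1.1″ N, 0°49′51.6″ W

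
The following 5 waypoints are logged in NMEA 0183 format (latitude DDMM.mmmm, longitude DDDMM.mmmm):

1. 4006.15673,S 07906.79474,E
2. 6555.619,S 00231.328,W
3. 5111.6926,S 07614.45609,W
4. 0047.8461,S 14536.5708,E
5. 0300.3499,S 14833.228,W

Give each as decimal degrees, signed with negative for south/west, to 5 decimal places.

Point 1:
  φ: degrees = first 2 digits = 40, minutes = 6.15673; 40 + 6.15673/60 = 40.102612
  hemisphere S, so the sign is −
  Longitude: degrees = first 3 digits = 79, minutes = 6.79474; 79 + 6.79474/60 = 79.113246
  E → positive
Point 2:
  Lat: split at 2 digits → 65° and 55.619′; 65 + 55.619/60 = 65.926983
  S ⇒ negate
  Longitude: degrees = first 3 digits = 2, minutes = 31.328; 2 + 31.328/60 = 2.522133
  hemisphere W, so the sign is −
Point 3:
  Latitude: degrees = first 2 digits = 51, minutes = 11.6926; 51 + 11.6926/60 = 51.194877
  S ⇒ negate
  λ: split at 3 digits → 076° and 14.45609′; 76 + 14.45609/60 = 76.240935
  W → negative
Point 4:
  φ: degrees = first 2 digits = 0, minutes = 47.8461; 0 + 47.8461/60 = 0.797435
  S ⇒ negate
  Longitude: split at 3 digits → 145° and 36.5708′; 145 + 36.5708/60 = 145.609513
  E → positive
Point 5:
  φ: split at 2 digits → 03° and 0.3499′; 3 + 0.3499/60 = 3.005832
  hemisphere S, so the sign is −
  Longitude: split at 3 digits → 148° and 33.228′; 148 + 33.228/60 = 148.553800
  W ⇒ negate

1. -40.10261, 79.11325
2. -65.92698, -2.52213
3. -51.19488, -76.24093
4. -0.79744, 145.60951
5. -3.00583, -148.55380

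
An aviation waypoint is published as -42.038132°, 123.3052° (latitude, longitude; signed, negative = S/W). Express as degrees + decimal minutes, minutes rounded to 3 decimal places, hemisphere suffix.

Latitude is negative → S; |value| = 42.038132
Lat: minutes = (42.038132 − 42) × 60 = 2.28792
λ: fractional part 0.305200 → 18.31200 minutes

42° 2.288′ S, 123° 18.312′ E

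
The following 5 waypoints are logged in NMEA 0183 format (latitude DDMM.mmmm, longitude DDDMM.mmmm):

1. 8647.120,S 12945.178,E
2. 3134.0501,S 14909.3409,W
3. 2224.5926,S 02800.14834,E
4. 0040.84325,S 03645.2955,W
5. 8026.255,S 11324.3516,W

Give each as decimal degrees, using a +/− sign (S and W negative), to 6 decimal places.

1. -86.785333, 129.752967
2. -31.567502, -149.155682
3. -22.409877, 28.002472
4. -0.680721, -36.754925
5. -80.437583, -113.405860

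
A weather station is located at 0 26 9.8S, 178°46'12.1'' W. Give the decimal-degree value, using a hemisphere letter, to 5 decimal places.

Latitude: 0 + 26/60 + 9.8/3600 = 0.436056
Longitude: 46′ + 12.1″ = 46.20167′; 178 + 46.20167/60 = 178.770028

0.43606° S, 178.77003° W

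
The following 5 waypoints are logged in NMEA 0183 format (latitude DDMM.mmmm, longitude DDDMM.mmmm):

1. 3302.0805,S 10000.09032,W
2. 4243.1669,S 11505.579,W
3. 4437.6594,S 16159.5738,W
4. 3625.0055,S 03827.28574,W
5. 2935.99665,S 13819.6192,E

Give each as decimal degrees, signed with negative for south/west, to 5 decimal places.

1. -33.03468, -100.00151
2. -42.71945, -115.09298
3. -44.62766, -161.99290
4. -36.41676, -38.45476
5. -29.59994, 138.32699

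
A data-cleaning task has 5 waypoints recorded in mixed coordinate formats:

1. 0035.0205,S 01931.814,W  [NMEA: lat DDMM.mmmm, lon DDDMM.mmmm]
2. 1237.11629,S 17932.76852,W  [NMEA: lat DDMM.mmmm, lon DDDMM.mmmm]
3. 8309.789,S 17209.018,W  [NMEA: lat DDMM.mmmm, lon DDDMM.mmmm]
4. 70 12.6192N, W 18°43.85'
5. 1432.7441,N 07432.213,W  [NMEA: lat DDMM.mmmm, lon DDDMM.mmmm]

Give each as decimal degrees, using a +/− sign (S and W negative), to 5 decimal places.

1. -0.58368, -19.53023
2. -12.61860, -179.54614
3. -83.16315, -172.15030
4. 70.21032, -18.73083
5. 14.54574, -74.53688

Point 1:
  Lat: split at 2 digits → 00° and 35.0205′; 0 + 35.0205/60 = 0.583675
  S → negative
  Lon: split at 3 digits → 019° and 31.814′; 19 + 31.814/60 = 19.530233
  W → negative
Point 2:
  Lat: split at 2 digits → 12° and 37.11629′; 12 + 37.11629/60 = 12.618605
  S ⇒ negate
  Lon: split at 3 digits → 179° and 32.76852′; 179 + 32.76852/60 = 179.546142
  W ⇒ negate
Point 3:
  Latitude: split at 2 digits → 83° and 9.789′; 83 + 9.789/60 = 83.163150
  S ⇒ negate
  Longitude: split at 3 digits → 172° and 9.018′; 172 + 9.018/60 = 172.150300
  W → negative
Point 4:
  Latitude: 70 + 12.6192/60 = 70.210320
  N → positive
  λ: 43.85′ = 0.730833°; total 18.730833
  W ⇒ negate
Point 5:
  φ: split at 2 digits → 14° and 32.7441′; 14 + 32.7441/60 = 14.545735
  N → positive
  λ: degrees = first 3 digits = 74, minutes = 32.213; 74 + 32.213/60 = 74.536883
  W ⇒ negate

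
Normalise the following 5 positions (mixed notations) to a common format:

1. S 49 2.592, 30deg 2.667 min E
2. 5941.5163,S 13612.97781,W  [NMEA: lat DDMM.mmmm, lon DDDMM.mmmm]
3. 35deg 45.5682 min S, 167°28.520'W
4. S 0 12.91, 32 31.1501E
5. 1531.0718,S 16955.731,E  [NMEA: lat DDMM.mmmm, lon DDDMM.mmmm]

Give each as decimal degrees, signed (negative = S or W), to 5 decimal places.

Point 1:
  Latitude: 49 + 2.592/60 = 49.043200
  hemisphere S, so the sign is −
  Lon: 2.667′ = 0.044450°; total 30.044450
  E → positive
Point 2:
  Lat: split at 2 digits → 59° and 41.5163′; 59 + 41.5163/60 = 59.691938
  hemisphere S, so the sign is −
  Longitude: degrees = first 3 digits = 136, minutes = 12.97781; 136 + 12.97781/60 = 136.216297
  W ⇒ negate
Point 3:
  Latitude: 45.5682′ = 0.759470°; total 35.759470
  S → negative
  λ: 28.52′ = 0.475333°; total 167.475333
  W ⇒ negate
Point 4:
  Lat: 12.91′ = 0.215167°; total 0.215167
  S ⇒ negate
  λ: 31.1501′ = 0.519168°; total 32.519168
  E → positive
Point 5:
  φ: split at 2 digits → 15° and 31.0718′; 15 + 31.0718/60 = 15.517863
  S ⇒ negate
  λ: degrees = first 3 digits = 169, minutes = 55.731; 169 + 55.731/60 = 169.928850
  E ⇒ keep positive

1. -49.04320, 30.04445
2. -59.69194, -136.21630
3. -35.75947, -167.47533
4. -0.21517, 32.51917
5. -15.51786, 169.92885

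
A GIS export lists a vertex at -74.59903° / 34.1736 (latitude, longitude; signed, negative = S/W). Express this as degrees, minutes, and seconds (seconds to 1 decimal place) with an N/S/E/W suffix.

74°35′56.5″ S, 34°10′25.0″ E

Latitude is negative → S; |value| = 74.599030
Lat: whole degrees 74; 35.94180′ → 35′ and 56.508″
Lon: 0.173600° → 10.41600′; 0.41600 × 60 = 24.960″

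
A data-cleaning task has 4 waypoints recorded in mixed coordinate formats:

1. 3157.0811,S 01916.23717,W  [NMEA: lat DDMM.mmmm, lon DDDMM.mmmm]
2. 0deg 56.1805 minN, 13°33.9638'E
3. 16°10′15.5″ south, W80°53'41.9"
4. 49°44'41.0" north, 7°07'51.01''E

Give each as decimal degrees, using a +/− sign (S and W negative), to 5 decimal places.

1. -31.95135, -19.27062
2. 0.93634, 13.56606
3. -16.17097, -80.89497
4. 49.74472, 7.13084

Point 1:
  φ: split at 2 digits → 31° and 57.0811′; 31 + 57.0811/60 = 31.951352
  hemisphere S, so the sign is −
  Lon: split at 3 digits → 019° and 16.23717′; 19 + 16.23717/60 = 19.270620
  W → negative
Point 2:
  φ: 0 + 56.1805/60 = 0.936342
  N → positive
  Longitude: 13 + 33.9638/60 = 13.566063
  E ⇒ keep positive
Point 3:
  φ: 16 + 10/60 + 15.5/3600 = 16.170972
  S → negative
  λ: 53′ + 41.9″ = 53.69833′; 80 + 53.69833/60 = 80.894972
  W ⇒ negate
Point 4:
  Lat: 49 + 44/60 + 41/3600 = 49.744722
  N ⇒ keep positive
  Longitude: 7° + 7/60 + 51.01/3600 = 7 + 0.116667 + 0.014169 = 7.130836
  E ⇒ keep positive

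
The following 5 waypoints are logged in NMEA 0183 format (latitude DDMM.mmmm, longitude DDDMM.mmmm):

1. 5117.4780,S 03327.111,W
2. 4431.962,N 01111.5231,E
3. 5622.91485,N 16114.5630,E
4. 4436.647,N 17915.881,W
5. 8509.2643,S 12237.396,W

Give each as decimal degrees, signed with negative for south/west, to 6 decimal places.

1. -51.291300, -33.451850
2. 44.532700, 11.192052
3. 56.381914, 161.242717
4. 44.610783, -179.264683
5. -85.154405, -122.623267

Point 1:
  Lat: degrees = first 2 digits = 51, minutes = 17.478; 51 + 17.478/60 = 51.2913000
  hemisphere S, so the sign is −
  Lon: split at 3 digits → 033° and 27.111′; 33 + 27.111/60 = 33.4518500
  W ⇒ negate
Point 2:
  Latitude: split at 2 digits → 44° and 31.962′; 44 + 31.962/60 = 44.5327000
  N ⇒ keep positive
  Longitude: degrees = first 3 digits = 11, minutes = 11.5231; 11 + 11.5231/60 = 11.1920517
  E → positive
Point 3:
  Lat: degrees = first 2 digits = 56, minutes = 22.91485; 56 + 22.91485/60 = 56.3819142
  N → positive
  Lon: degrees = first 3 digits = 161, minutes = 14.563; 161 + 14.563/60 = 161.2427167
  E → positive
Point 4:
  Latitude: degrees = first 2 digits = 44, minutes = 36.647; 44 + 36.647/60 = 44.6107833
  N → positive
  Longitude: split at 3 digits → 179° and 15.881′; 179 + 15.881/60 = 179.2646833
  hemisphere W, so the sign is −
Point 5:
  φ: split at 2 digits → 85° and 9.2643′; 85 + 9.2643/60 = 85.1544050
  S → negative
  Longitude: split at 3 digits → 122° and 37.396′; 122 + 37.396/60 = 122.6232667
  hemisphere W, so the sign is −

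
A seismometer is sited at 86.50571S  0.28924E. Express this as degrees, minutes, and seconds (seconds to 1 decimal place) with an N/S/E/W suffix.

86°30′20.6″ S, 0°17′21.3″ E

φ: 0.505710° → 30.34260′; 0.34260 × 60 = 20.556″
Lon: 0.289240° → 17.35440′; 0.35440 × 60 = 21.264″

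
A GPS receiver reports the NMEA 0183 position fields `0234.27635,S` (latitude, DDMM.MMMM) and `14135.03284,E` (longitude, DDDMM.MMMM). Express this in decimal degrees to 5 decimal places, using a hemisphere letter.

2.57127° S, 141.58388° E

Lat: split at 2 digits → 02° and 34.27635′; 2 + 34.27635/60 = 2.571273
λ: degrees = first 3 digits = 141, minutes = 35.03284; 141 + 35.03284/60 = 141.583881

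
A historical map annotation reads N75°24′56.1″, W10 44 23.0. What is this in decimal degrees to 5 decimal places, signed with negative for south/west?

75.41558, -10.73972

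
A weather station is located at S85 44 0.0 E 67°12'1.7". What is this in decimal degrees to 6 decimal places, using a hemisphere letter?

85.733333° S, 67.200472° E

φ: 44′ + 0″ = 44.00000′; 85 + 44.00000/60 = 85.7333333
Lon: 67° + 12/60 + 1.7/3600 = 67 + 0.200000 + 0.000472 = 67.2004722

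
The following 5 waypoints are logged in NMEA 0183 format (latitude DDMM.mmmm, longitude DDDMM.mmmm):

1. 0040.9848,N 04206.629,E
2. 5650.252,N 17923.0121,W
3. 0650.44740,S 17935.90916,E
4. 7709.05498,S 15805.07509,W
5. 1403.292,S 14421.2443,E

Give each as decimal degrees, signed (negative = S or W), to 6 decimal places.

Point 1:
  φ: degrees = first 2 digits = 0, minutes = 40.9848; 0 + 40.9848/60 = 0.6830800
  N → positive
  Longitude: split at 3 digits → 042° and 6.629′; 42 + 6.629/60 = 42.1104833
  E ⇒ keep positive
Point 2:
  Latitude: split at 2 digits → 56° and 50.252′; 56 + 50.252/60 = 56.8375333
  N → positive
  Lon: split at 3 digits → 179° and 23.0121′; 179 + 23.0121/60 = 179.3835350
  W ⇒ negate
Point 3:
  φ: split at 2 digits → 06° and 50.4474′; 6 + 50.4474/60 = 6.8407900
  hemisphere S, so the sign is −
  Longitude: degrees = first 3 digits = 179, minutes = 35.90916; 179 + 35.90916/60 = 179.5984860
  E ⇒ keep positive
Point 4:
  φ: degrees = first 2 digits = 77, minutes = 9.05498; 77 + 9.05498/60 = 77.1509163
  S → negative
  Longitude: split at 3 digits → 158° and 5.07509′; 158 + 5.07509/60 = 158.0845848
  hemisphere W, so the sign is −
Point 5:
  φ: degrees = first 2 digits = 14, minutes = 3.292; 14 + 3.292/60 = 14.0548667
  S ⇒ negate
  λ: split at 3 digits → 144° and 21.2443′; 144 + 21.2443/60 = 144.3540717
  E ⇒ keep positive

1. 0.683080, 42.110483
2. 56.837533, -179.383535
3. -6.840790, 179.598486
4. -77.150916, -158.084585
5. -14.054867, 144.354072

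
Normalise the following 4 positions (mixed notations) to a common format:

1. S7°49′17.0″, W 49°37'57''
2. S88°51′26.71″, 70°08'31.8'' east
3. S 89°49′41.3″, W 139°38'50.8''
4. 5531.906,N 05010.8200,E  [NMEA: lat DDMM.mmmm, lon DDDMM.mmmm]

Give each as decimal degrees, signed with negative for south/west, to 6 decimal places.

Point 1:
  Latitude: 7 + 49/60 + 17/3600 = 7.8213889
  S ⇒ negate
  Longitude: 49° + 37/60 + 57/3600 = 49 + 0.616667 + 0.015833 = 49.6325000
  W ⇒ negate
Point 2:
  Lat: 51′ + 26.71″ = 51.44517′; 88 + 51.44517/60 = 88.8574194
  S → negative
  λ: 70° + 8/60 + 31.8/3600 = 70 + 0.133333 + 0.008833 = 70.1421667
  E → positive
Point 3:
  φ: 89° + 49/60 + 41.3/3600 = 89 + 0.816667 + 0.011472 = 89.8281389
  hemisphere S, so the sign is −
  λ: 139° + 38/60 + 50.8/3600 = 139 + 0.633333 + 0.014111 = 139.6474444
  W ⇒ negate
Point 4:
  Latitude: split at 2 digits → 55° and 31.906′; 55 + 31.906/60 = 55.5317667
  N ⇒ keep positive
  λ: split at 3 digits → 050° and 10.82′; 50 + 10.82/60 = 50.1803333
  E ⇒ keep positive

1. -7.821389, -49.632500
2. -88.857419, 70.142167
3. -89.828139, -139.647444
4. 55.531767, 50.180333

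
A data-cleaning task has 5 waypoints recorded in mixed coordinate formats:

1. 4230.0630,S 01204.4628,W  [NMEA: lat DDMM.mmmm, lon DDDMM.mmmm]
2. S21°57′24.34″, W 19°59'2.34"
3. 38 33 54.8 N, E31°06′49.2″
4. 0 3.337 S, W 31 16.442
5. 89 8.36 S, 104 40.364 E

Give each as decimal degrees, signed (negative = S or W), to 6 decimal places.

1. -42.501050, -12.074380
2. -21.956761, -19.983983
3. 38.565222, 31.113667
4. -0.055617, -31.274033
5. -89.139333, 104.672733

Point 1:
  φ: degrees = first 2 digits = 42, minutes = 30.063; 42 + 30.063/60 = 42.5010500
  S ⇒ negate
  λ: split at 3 digits → 012° and 4.4628′; 12 + 4.4628/60 = 12.0743800
  W ⇒ negate
Point 2:
  Lat: 57′ + 24.34″ = 57.40567′; 21 + 57.40567/60 = 21.9567611
  hemisphere S, so the sign is −
  Lon: 19 + 59/60 + 2.34/3600 = 19.9839833
  W ⇒ negate
Point 3:
  φ: 38° + 33/60 + 54.8/3600 = 38 + 0.550000 + 0.015222 = 38.5652222
  N → positive
  Lon: 6′ + 49.2″ = 6.82000′; 31 + 6.82000/60 = 31.1136667
  E ⇒ keep positive
Point 4:
  Lat: 0 + 3.337/60 = 0.0556167
  S → negative
  λ: 31 + 16.442/60 = 31.2740333
  W → negative
Point 5:
  Lat: 89 + 8.36/60 = 89.1393333
  S → negative
  Lon: 104 + 40.364/60 = 104.6727333
  E → positive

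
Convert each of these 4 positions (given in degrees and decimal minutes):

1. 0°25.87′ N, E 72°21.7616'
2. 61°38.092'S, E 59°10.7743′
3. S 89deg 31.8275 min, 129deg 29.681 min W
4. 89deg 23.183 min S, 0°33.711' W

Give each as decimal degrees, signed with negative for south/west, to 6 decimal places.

1. 0.431167, 72.362693
2. -61.634867, 59.179572
3. -89.530458, -129.494683
4. -89.386383, -0.561850

Point 1:
  Latitude: 25.87′ = 0.431167°; total 0.4311667
  N ⇒ keep positive
  Longitude: 72 + 21.7616/60 = 72.3626933
  E → positive
Point 2:
  φ: 61 + 38.092/60 = 61.6348667
  hemisphere S, so the sign is −
  Longitude: 59 + 10.7743/60 = 59.1795717
  E ⇒ keep positive
Point 3:
  Lat: 89 + 31.8275/60 = 89.5304583
  hemisphere S, so the sign is −
  Longitude: 129 + 29.681/60 = 129.4946833
  W → negative
Point 4:
  φ: 23.183′ = 0.386383°; total 89.3863833
  hemisphere S, so the sign is −
  Lon: 33.711′ = 0.561850°; total 0.5618500
  W → negative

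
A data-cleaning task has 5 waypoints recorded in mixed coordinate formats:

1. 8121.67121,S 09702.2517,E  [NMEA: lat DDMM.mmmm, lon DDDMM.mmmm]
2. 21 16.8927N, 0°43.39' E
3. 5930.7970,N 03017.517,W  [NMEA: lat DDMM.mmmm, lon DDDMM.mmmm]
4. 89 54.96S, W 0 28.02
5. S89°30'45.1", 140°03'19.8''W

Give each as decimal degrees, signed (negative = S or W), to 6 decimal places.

1. -81.361187, 97.037528
2. 21.281545, 0.723167
3. 59.513283, -30.291950
4. -89.916000, -0.467000
5. -89.512528, -140.055500

Point 1:
  Lat: split at 2 digits → 81° and 21.67121′; 81 + 21.67121/60 = 81.3611868
  hemisphere S, so the sign is −
  λ: degrees = first 3 digits = 97, minutes = 2.2517; 97 + 2.2517/60 = 97.0375283
  E → positive
Point 2:
  Lat: 16.8927′ = 0.281545°; total 21.2815450
  N → positive
  Lon: 0 + 43.39/60 = 0.7231667
  E ⇒ keep positive
Point 3:
  Lat: degrees = first 2 digits = 59, minutes = 30.797; 59 + 30.797/60 = 59.5132833
  N ⇒ keep positive
  Lon: degrees = first 3 digits = 30, minutes = 17.517; 30 + 17.517/60 = 30.2919500
  hemisphere W, so the sign is −
Point 4:
  Lat: 54.96′ = 0.916000°; total 89.9160000
  hemisphere S, so the sign is −
  Longitude: 0 + 28.02/60 = 0.4670000
  W → negative
Point 5:
  Lat: 89° + 30/60 + 45.1/3600 = 89 + 0.500000 + 0.012528 = 89.5125278
  S ⇒ negate
  Longitude: 140 + 3/60 + 19.8/3600 = 140.0555000
  hemisphere W, so the sign is −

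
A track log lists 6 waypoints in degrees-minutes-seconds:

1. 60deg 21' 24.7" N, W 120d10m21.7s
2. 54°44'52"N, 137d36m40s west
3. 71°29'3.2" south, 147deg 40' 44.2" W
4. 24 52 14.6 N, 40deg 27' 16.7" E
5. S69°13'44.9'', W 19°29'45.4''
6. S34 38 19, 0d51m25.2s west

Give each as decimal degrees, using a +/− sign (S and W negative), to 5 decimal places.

1. 60.35686, -120.17269
2. 54.74778, -137.61111
3. -71.48422, -147.67894
4. 24.87072, 40.45464
5. -69.22914, -19.49594
6. -34.63861, -0.85700

Point 1:
  Lat: 60 + 21/60 + 24.7/3600 = 60.356861
  N → positive
  Longitude: 120° + 10/60 + 21.7/3600 = 120 + 0.166667 + 0.006028 = 120.172694
  W → negative
Point 2:
  Lat: 54 + 44/60 + 52/3600 = 54.747778
  N ⇒ keep positive
  Lon: 36′ + 40″ = 36.66667′; 137 + 36.66667/60 = 137.611111
  hemisphere W, so the sign is −
Point 3:
  Latitude: 71° + 29/60 + 3.2/3600 = 71 + 0.483333 + 0.000889 = 71.484222
  S ⇒ negate
  Lon: 147 + 40/60 + 44.2/3600 = 147.678944
  W ⇒ negate
Point 4:
  Latitude: 24° + 52/60 + 14.6/3600 = 24 + 0.866667 + 0.004056 = 24.870722
  N ⇒ keep positive
  Longitude: 40 + 27/60 + 16.7/3600 = 40.454639
  E → positive
Point 5:
  φ: 69 + 13/60 + 44.9/3600 = 69.229139
  S → negative
  Longitude: 19° + 29/60 + 45.4/3600 = 19 + 0.483333 + 0.012611 = 19.495944
  hemisphere W, so the sign is −
Point 6:
  Latitude: 38′ + 19″ = 38.31667′; 34 + 38.31667/60 = 34.638611
  S → negative
  λ: 0° + 51/60 + 25.2/3600 = 0 + 0.850000 + 0.007000 = 0.857000
  W ⇒ negate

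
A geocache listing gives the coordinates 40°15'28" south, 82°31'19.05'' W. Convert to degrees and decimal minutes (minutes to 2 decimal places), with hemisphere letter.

φ: 15 + 28/60 = 15.4667′
λ: seconds/60 = 0.31750; minutes = 31 + 0.31750 = 31.3175

40° 15.47′ S, 82° 31.32′ W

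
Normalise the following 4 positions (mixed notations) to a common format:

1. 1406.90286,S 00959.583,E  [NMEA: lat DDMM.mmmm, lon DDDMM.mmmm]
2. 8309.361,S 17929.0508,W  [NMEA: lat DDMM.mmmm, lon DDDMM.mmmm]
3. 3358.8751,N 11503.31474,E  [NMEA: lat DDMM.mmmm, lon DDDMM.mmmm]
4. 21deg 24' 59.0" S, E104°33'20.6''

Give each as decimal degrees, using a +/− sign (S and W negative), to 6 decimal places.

1. -14.115048, 9.993050
2. -83.156017, -179.484180
3. 33.981252, 115.055246
4. -21.416389, 104.555722

Point 1:
  Lat: degrees = first 2 digits = 14, minutes = 6.90286; 14 + 6.90286/60 = 14.1150477
  S ⇒ negate
  λ: split at 3 digits → 009° and 59.583′; 9 + 59.583/60 = 9.9930500
  E ⇒ keep positive
Point 2:
  Latitude: degrees = first 2 digits = 83, minutes = 9.361; 83 + 9.361/60 = 83.1560167
  S ⇒ negate
  λ: degrees = first 3 digits = 179, minutes = 29.0508; 179 + 29.0508/60 = 179.4841800
  hemisphere W, so the sign is −
Point 3:
  Latitude: degrees = first 2 digits = 33, minutes = 58.8751; 33 + 58.8751/60 = 33.9812517
  N ⇒ keep positive
  Lon: degrees = first 3 digits = 115, minutes = 3.31474; 115 + 3.31474/60 = 115.0552457
  E → positive
Point 4:
  Lat: 21° + 24/60 + 59/3600 = 21 + 0.400000 + 0.016389 = 21.4163889
  S ⇒ negate
  λ: 104 + 33/60 + 20.6/3600 = 104.5557222
  E ⇒ keep positive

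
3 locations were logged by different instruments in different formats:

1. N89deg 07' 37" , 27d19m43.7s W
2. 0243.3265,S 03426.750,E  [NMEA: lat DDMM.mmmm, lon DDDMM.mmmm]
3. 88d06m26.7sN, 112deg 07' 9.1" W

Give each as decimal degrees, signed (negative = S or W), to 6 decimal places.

Point 1:
  φ: 89 + 7/60 + 37/3600 = 89.1269444
  N → positive
  λ: 27° + 19/60 + 43.7/3600 = 27 + 0.316667 + 0.012139 = 27.3288056
  hemisphere W, so the sign is −
Point 2:
  Lat: degrees = first 2 digits = 2, minutes = 43.3265; 2 + 43.3265/60 = 2.7221083
  S → negative
  Longitude: split at 3 digits → 034° and 26.75′; 34 + 26.75/60 = 34.4458333
  E ⇒ keep positive
Point 3:
  Lat: 6′ + 26.7″ = 6.44500′; 88 + 6.44500/60 = 88.1074167
  N ⇒ keep positive
  Lon: 112° + 7/60 + 9.1/3600 = 112 + 0.116667 + 0.002528 = 112.1191944
  W → negative

1. 89.126944, -27.328806
2. -2.722108, 34.445833
3. 88.107417, -112.119194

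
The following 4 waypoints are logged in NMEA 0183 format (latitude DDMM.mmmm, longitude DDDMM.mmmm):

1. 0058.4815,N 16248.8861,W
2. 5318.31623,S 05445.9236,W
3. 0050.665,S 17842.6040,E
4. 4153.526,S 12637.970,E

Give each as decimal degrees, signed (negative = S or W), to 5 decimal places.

1. 0.97469, -162.81477
2. -53.30527, -54.76539
3. -0.84442, 178.71007
4. -41.89210, 126.63283

Point 1:
  Lat: degrees = first 2 digits = 0, minutes = 58.4815; 0 + 58.4815/60 = 0.974692
  N ⇒ keep positive
  Longitude: degrees = first 3 digits = 162, minutes = 48.8861; 162 + 48.8861/60 = 162.814768
  hemisphere W, so the sign is −
Point 2:
  φ: degrees = first 2 digits = 53, minutes = 18.31623; 53 + 18.31623/60 = 53.305271
  S ⇒ negate
  λ: degrees = first 3 digits = 54, minutes = 45.9236; 54 + 45.9236/60 = 54.765393
  hemisphere W, so the sign is −
Point 3:
  φ: split at 2 digits → 00° and 50.665′; 0 + 50.665/60 = 0.844417
  hemisphere S, so the sign is −
  Longitude: degrees = first 3 digits = 178, minutes = 42.604; 178 + 42.604/60 = 178.710067
  E ⇒ keep positive
Point 4:
  φ: degrees = first 2 digits = 41, minutes = 53.526; 41 + 53.526/60 = 41.892100
  hemisphere S, so the sign is −
  λ: degrees = first 3 digits = 126, minutes = 37.97; 126 + 37.97/60 = 126.632833
  E → positive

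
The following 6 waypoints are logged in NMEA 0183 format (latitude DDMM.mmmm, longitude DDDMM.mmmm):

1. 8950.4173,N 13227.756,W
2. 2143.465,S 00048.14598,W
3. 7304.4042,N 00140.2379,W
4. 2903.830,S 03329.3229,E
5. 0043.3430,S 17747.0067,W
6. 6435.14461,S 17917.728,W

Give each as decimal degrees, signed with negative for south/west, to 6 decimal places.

1. 89.840288, -132.462600
2. -21.724417, -0.802433
3. 73.073403, -1.670632
4. -29.063833, 33.488715
5. -0.722383, -177.783445
6. -64.585744, -179.295467

Point 1:
  φ: degrees = first 2 digits = 89, minutes = 50.4173; 89 + 50.4173/60 = 89.8402883
  N ⇒ keep positive
  Lon: degrees = first 3 digits = 132, minutes = 27.756; 132 + 27.756/60 = 132.4626000
  W → negative
Point 2:
  Latitude: degrees = first 2 digits = 21, minutes = 43.465; 21 + 43.465/60 = 21.7244167
  S → negative
  Longitude: degrees = first 3 digits = 0, minutes = 48.14598; 0 + 48.14598/60 = 0.8024330
  W → negative
Point 3:
  Latitude: degrees = first 2 digits = 73, minutes = 4.4042; 73 + 4.4042/60 = 73.0734033
  N ⇒ keep positive
  Longitude: degrees = first 3 digits = 1, minutes = 40.2379; 1 + 40.2379/60 = 1.6706317
  W → negative
Point 4:
  Lat: degrees = first 2 digits = 29, minutes = 3.83; 29 + 3.83/60 = 29.0638333
  hemisphere S, so the sign is −
  λ: degrees = first 3 digits = 33, minutes = 29.3229; 33 + 29.3229/60 = 33.4887150
  E → positive
Point 5:
  φ: split at 2 digits → 00° and 43.343′; 0 + 43.343/60 = 0.7223833
  S → negative
  Longitude: split at 3 digits → 177° and 47.0067′; 177 + 47.0067/60 = 177.7834450
  W ⇒ negate
Point 6:
  Lat: degrees = first 2 digits = 64, minutes = 35.14461; 64 + 35.14461/60 = 64.5857435
  S → negative
  λ: degrees = first 3 digits = 179, minutes = 17.728; 179 + 17.728/60 = 179.2954667
  hemisphere W, so the sign is −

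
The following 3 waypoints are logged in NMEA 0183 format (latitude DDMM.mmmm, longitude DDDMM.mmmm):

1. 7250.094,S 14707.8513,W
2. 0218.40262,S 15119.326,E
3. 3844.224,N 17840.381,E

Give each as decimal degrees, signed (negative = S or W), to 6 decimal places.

Point 1:
  Lat: degrees = first 2 digits = 72, minutes = 50.094; 72 + 50.094/60 = 72.8349000
  S → negative
  λ: degrees = first 3 digits = 147, minutes = 7.8513; 147 + 7.8513/60 = 147.1308550
  hemisphere W, so the sign is −
Point 2:
  Latitude: degrees = first 2 digits = 2, minutes = 18.40262; 2 + 18.40262/60 = 2.3067103
  S → negative
  Lon: degrees = first 3 digits = 151, minutes = 19.326; 151 + 19.326/60 = 151.3221000
  E ⇒ keep positive
Point 3:
  Lat: degrees = first 2 digits = 38, minutes = 44.224; 38 + 44.224/60 = 38.7370667
  N → positive
  λ: degrees = first 3 digits = 178, minutes = 40.381; 178 + 40.381/60 = 178.6730167
  E → positive

1. -72.834900, -147.130855
2. -2.306710, 151.322100
3. 38.737067, 178.673017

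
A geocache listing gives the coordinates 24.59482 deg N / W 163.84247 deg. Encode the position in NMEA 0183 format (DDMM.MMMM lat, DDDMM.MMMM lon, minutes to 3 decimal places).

Lat: fractional part 0.594820 → 35.68920 minutes
λ: fractional part 0.842470 → 50.54820 minutes

2435.689,N / 16350.548,W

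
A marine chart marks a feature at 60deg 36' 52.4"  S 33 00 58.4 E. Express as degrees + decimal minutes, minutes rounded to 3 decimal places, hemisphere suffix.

60° 36.873′ S, 33° 0.973′ E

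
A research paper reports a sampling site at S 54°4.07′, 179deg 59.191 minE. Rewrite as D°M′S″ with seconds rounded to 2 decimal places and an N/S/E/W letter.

Lat: fractional minutes 0.07000 × 60 = 4.2000″
Longitude: 59.19100′ → 59′ and 0.19100 × 60 = 11.4600″

54°04′4.20″ S, 179°59′11.46″ E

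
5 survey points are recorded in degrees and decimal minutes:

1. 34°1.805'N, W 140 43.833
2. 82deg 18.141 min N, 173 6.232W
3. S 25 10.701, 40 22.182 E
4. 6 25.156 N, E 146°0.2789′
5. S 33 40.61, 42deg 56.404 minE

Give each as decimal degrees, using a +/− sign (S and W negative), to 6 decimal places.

Point 1:
  φ: 1.805′ = 0.030083°; total 34.0300833
  N ⇒ keep positive
  Lon: 43.833′ = 0.730550°; total 140.7305500
  W ⇒ negate
Point 2:
  Lat: 18.141′ = 0.302350°; total 82.3023500
  N ⇒ keep positive
  Lon: 173 + 6.232/60 = 173.1038667
  W → negative
Point 3:
  Latitude: 10.701′ = 0.178350°; total 25.1783500
  S ⇒ negate
  Longitude: 22.182′ = 0.369700°; total 40.3697000
  E ⇒ keep positive
Point 4:
  φ: 25.156′ = 0.419267°; total 6.4192667
  N ⇒ keep positive
  Lon: 0.2789′ = 0.004648°; total 146.0046483
  E → positive
Point 5:
  φ: 33 + 40.61/60 = 33.6768333
  hemisphere S, so the sign is −
  Lon: 56.404′ = 0.940067°; total 42.9400667
  E → positive

1. 34.030083, -140.730550
2. 82.302350, -173.103867
3. -25.178350, 40.369700
4. 6.419267, 146.004648
5. -33.676833, 42.940067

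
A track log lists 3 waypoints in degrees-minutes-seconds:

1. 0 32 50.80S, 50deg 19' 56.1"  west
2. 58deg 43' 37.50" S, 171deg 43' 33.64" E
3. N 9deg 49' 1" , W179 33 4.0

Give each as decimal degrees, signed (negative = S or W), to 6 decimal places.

1. -0.547444, -50.332250
2. -58.727083, 171.726011
3. 9.816944, -179.551111

Point 1:
  Lat: 32′ + 50.8″ = 32.84667′; 0 + 32.84667/60 = 0.5474444
  S → negative
  Lon: 50 + 19/60 + 56.1/3600 = 50.3322500
  hemisphere W, so the sign is −
Point 2:
  Latitude: 43′ + 37.5″ = 43.62500′; 58 + 43.62500/60 = 58.7270833
  S ⇒ negate
  Longitude: 43′ + 33.64″ = 43.56067′; 171 + 43.56067/60 = 171.7260111
  E ⇒ keep positive
Point 3:
  φ: 9° + 49/60 + 1/3600 = 9 + 0.816667 + 0.000278 = 9.8169444
  N ⇒ keep positive
  Lon: 179 + 33/60 + 4/3600 = 179.5511111
  W → negative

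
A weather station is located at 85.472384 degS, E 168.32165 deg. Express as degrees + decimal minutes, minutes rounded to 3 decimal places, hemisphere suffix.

Latitude: fractional part 0.472384 → 28.34304 minutes
Lon: minutes = (168.321650 − 168) × 60 = 19.29900

85° 28.343′ S, 168° 19.299′ E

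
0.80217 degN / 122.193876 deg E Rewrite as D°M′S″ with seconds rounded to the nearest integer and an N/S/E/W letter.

Lat: 0.802170° → 48.13020′; 0.13020 × 60 = 7.81″
Lon: 0.193876 × 60 = 11.63256′ → 11′, remainder × 60 = 37.95″

0°48′8″ N, 122°11′38″ E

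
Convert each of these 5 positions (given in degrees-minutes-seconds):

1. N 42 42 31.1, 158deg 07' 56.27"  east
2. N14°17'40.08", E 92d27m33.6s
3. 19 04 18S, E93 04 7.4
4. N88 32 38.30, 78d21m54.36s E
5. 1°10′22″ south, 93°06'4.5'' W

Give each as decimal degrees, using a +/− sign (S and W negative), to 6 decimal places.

1. 42.708639, 158.132297
2. 14.294467, 92.459333
3. -19.071667, 93.068722
4. 88.543972, 78.365100
5. -1.172778, -93.101250

Point 1:
  Lat: 42 + 42/60 + 31.1/3600 = 42.7086389
  N → positive
  Longitude: 7′ + 56.27″ = 7.93783′; 158 + 7.93783/60 = 158.1322972
  E ⇒ keep positive
Point 2:
  Latitude: 14 + 17/60 + 40.08/3600 = 14.2944667
  N ⇒ keep positive
  λ: 27′ + 33.6″ = 27.56000′; 92 + 27.56000/60 = 92.4593333
  E → positive
Point 3:
  Lat: 4′ + 18″ = 4.30000′; 19 + 4.30000/60 = 19.0716667
  hemisphere S, so the sign is −
  Lon: 93° + 4/60 + 7.4/3600 = 93 + 0.066667 + 0.002056 = 93.0687222
  E ⇒ keep positive
Point 4:
  φ: 88° + 32/60 + 38.3/3600 = 88 + 0.533333 + 0.010639 = 88.5439722
  N → positive
  Longitude: 78 + 21/60 + 54.36/3600 = 78.3651000
  E → positive
Point 5:
  Lat: 10′ + 22″ = 10.36667′; 1 + 10.36667/60 = 1.1727778
  hemisphere S, so the sign is −
  Lon: 93° + 6/60 + 4.5/3600 = 93 + 0.100000 + 0.001250 = 93.1012500
  W ⇒ negate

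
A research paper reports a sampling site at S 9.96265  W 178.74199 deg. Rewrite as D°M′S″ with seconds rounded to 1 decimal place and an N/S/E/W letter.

9°57′45.5″ S, 178°44′31.2″ W

φ: 0.962650° → 57.75900′; 0.75900 × 60 = 45.540″
λ: 0.741990 × 60 = 44.51940′ → 44′, remainder × 60 = 31.164″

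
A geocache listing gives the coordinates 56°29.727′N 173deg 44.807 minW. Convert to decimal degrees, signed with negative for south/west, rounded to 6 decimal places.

Latitude: 56 + 29.727/60 = 56.4954500
N ⇒ keep positive
λ: 44.807′ = 0.746783°; total 173.7467833
W → negative

56.495450, -173.746783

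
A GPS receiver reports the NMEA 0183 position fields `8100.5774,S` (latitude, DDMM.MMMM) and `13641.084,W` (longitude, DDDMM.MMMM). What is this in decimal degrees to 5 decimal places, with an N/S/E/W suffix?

81.00962° S, 136.68473° W

φ: split at 2 digits → 81° and 0.5774′; 81 + 0.5774/60 = 81.009623
Longitude: degrees = first 3 digits = 136, minutes = 41.084; 136 + 41.084/60 = 136.684733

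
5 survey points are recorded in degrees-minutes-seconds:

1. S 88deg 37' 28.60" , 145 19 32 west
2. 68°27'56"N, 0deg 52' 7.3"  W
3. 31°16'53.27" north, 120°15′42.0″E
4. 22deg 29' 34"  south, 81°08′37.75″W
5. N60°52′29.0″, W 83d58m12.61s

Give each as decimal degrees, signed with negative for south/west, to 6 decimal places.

Point 1:
  Latitude: 37′ + 28.6″ = 37.47667′; 88 + 37.47667/60 = 88.6246111
  hemisphere S, so the sign is −
  Lon: 19′ + 32″ = 19.53333′; 145 + 19.53333/60 = 145.3255556
  W ⇒ negate
Point 2:
  Lat: 68 + 27/60 + 56/3600 = 68.4655556
  N ⇒ keep positive
  Longitude: 0 + 52/60 + 7.3/3600 = 0.8686944
  W ⇒ negate
Point 3:
  Lat: 31° + 16/60 + 53.27/3600 = 31 + 0.266667 + 0.014797 = 31.2814639
  N → positive
  λ: 120 + 15/60 + 42/3600 = 120.2616667
  E ⇒ keep positive
Point 4:
  Latitude: 22 + 29/60 + 34/3600 = 22.4927778
  S ⇒ negate
  Longitude: 81° + 8/60 + 37.75/3600 = 81 + 0.133333 + 0.010486 = 81.1438194
  W → negative
Point 5:
  Lat: 60° + 52/60 + 29/3600 = 60 + 0.866667 + 0.008056 = 60.8747222
  N → positive
  Lon: 83° + 58/60 + 12.61/3600 = 83 + 0.966667 + 0.003503 = 83.9701694
  hemisphere W, so the sign is −

1. -88.624611, -145.325556
2. 68.465556, -0.868694
3. 31.281464, 120.261667
4. -22.492778, -81.143819
5. 60.874722, -83.970169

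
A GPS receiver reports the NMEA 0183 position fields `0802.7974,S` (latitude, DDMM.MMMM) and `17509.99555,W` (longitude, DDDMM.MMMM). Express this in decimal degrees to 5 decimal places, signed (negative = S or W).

-8.04662, -175.16659

Latitude: degrees = first 2 digits = 8, minutes = 2.7974; 8 + 2.7974/60 = 8.046623
S → negative
λ: degrees = first 3 digits = 175, minutes = 9.99555; 175 + 9.99555/60 = 175.166593
W → negative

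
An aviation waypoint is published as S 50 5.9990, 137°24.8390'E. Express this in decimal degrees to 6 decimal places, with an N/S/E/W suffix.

Lat: 50 + 5.999/60 = 50.0999833
Lon: 24.839′ = 0.413983°; total 137.4139833

50.099983° S, 137.413983° E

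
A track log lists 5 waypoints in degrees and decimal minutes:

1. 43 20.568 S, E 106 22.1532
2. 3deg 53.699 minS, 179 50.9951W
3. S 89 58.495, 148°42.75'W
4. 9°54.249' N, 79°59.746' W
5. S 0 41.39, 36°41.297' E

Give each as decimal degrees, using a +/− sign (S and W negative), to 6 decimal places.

1. -43.342800, 106.369220
2. -3.894983, -179.849918
3. -89.974917, -148.712500
4. 9.904150, -79.995767
5. -0.689833, 36.688283

Point 1:
  Lat: 43 + 20.568/60 = 43.3428000
  hemisphere S, so the sign is −
  Longitude: 22.1532′ = 0.369220°; total 106.3692200
  E → positive
Point 2:
  Lat: 53.699′ = 0.894983°; total 3.8949833
  S → negative
  λ: 179 + 50.9951/60 = 179.8499183
  W ⇒ negate
Point 3:
  φ: 89 + 58.495/60 = 89.9749167
  S ⇒ negate
  Lon: 148 + 42.75/60 = 148.7125000
  W → negative
Point 4:
  φ: 54.249′ = 0.904150°; total 9.9041500
  N ⇒ keep positive
  Longitude: 79 + 59.746/60 = 79.9957667
  hemisphere W, so the sign is −
Point 5:
  φ: 0 + 41.39/60 = 0.6898333
  S → negative
  Longitude: 41.297′ = 0.688283°; total 36.6882833
  E ⇒ keep positive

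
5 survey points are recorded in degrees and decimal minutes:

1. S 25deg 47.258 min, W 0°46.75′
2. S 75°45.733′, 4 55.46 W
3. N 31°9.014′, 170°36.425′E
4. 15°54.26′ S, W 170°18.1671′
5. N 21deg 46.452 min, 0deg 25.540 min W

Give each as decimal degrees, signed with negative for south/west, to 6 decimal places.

1. -25.787633, -0.779167
2. -75.762217, -4.924333
3. 31.150233, 170.607083
4. -15.904333, -170.302785
5. 21.774200, -0.425667

Point 1:
  Latitude: 25 + 47.258/60 = 25.7876333
  S ⇒ negate
  Longitude: 46.75′ = 0.779167°; total 0.7791667
  hemisphere W, so the sign is −
Point 2:
  Latitude: 45.733′ = 0.762217°; total 75.7622167
  S ⇒ negate
  Lon: 55.46′ = 0.924333°; total 4.9243333
  hemisphere W, so the sign is −
Point 3:
  Latitude: 9.014′ = 0.150233°; total 31.1502333
  N → positive
  Longitude: 36.425′ = 0.607083°; total 170.6070833
  E ⇒ keep positive
Point 4:
  Latitude: 54.26′ = 0.904333°; total 15.9043333
  S ⇒ negate
  Lon: 170 + 18.1671/60 = 170.3027850
  W ⇒ negate
Point 5:
  φ: 46.452′ = 0.774200°; total 21.7742000
  N → positive
  λ: 0 + 25.54/60 = 0.4256667
  W ⇒ negate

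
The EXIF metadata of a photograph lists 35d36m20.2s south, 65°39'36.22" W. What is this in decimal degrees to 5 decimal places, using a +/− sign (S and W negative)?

-35.60561, -65.66006

Latitude: 35 + 36/60 + 20.2/3600 = 35.605611
S → negative
Lon: 39′ + 36.22″ = 39.60367′; 65 + 39.60367/60 = 65.660061
W → negative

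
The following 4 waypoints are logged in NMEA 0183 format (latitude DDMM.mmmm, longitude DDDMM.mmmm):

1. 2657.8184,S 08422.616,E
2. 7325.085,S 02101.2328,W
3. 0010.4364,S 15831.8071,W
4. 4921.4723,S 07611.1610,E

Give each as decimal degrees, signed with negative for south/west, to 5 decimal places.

Point 1:
  φ: split at 2 digits → 26° and 57.8184′; 26 + 57.8184/60 = 26.963640
  S ⇒ negate
  Longitude: degrees = first 3 digits = 84, minutes = 22.616; 84 + 22.616/60 = 84.376933
  E → positive
Point 2:
  Latitude: split at 2 digits → 73° and 25.085′; 73 + 25.085/60 = 73.418083
  hemisphere S, so the sign is −
  Longitude: degrees = first 3 digits = 21, minutes = 1.2328; 21 + 1.2328/60 = 21.020547
  hemisphere W, so the sign is −
Point 3:
  Lat: split at 2 digits → 00° and 10.4364′; 0 + 10.4364/60 = 0.173940
  hemisphere S, so the sign is −
  λ: degrees = first 3 digits = 158, minutes = 31.8071; 158 + 31.8071/60 = 158.530118
  W ⇒ negate
Point 4:
  Lat: split at 2 digits → 49° and 21.4723′; 49 + 21.4723/60 = 49.357872
  S ⇒ negate
  Lon: split at 3 digits → 076° and 11.161′; 76 + 11.161/60 = 76.186017
  E → positive

1. -26.96364, 84.37693
2. -73.41808, -21.02055
3. -0.17394, -158.53012
4. -49.35787, 76.18602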